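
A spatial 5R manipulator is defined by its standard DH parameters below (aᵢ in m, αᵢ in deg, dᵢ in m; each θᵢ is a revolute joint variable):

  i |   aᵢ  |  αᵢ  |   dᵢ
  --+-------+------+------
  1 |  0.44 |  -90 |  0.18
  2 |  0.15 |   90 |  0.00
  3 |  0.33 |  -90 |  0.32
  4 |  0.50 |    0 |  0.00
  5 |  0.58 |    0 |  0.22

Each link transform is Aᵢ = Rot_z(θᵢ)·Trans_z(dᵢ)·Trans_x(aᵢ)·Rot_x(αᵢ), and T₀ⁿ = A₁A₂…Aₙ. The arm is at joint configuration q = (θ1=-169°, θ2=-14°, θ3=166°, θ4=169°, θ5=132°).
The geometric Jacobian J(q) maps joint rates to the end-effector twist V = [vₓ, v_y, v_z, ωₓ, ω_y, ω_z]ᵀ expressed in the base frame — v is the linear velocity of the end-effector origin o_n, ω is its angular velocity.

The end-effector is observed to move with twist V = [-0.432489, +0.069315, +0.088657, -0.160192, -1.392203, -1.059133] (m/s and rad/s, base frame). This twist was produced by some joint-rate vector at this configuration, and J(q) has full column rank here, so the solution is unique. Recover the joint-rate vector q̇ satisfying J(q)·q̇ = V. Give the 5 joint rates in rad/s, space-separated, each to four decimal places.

o_n = [-0.2596, 0.1330, 0.8714]
J₁: ẑ×o_n = [-0.1330, -0.2596, 0.0000], ω = ẑ
J2: z=[0.1908, -0.9816, 0.0000] o=[-0.4319, -0.0840, 0.1800] → [-0.6787, -0.1319, 0.2105, 0.1908, -0.9816, 0.0000]
J3: z=[0.2375, 0.0462, 0.9703] o=[-0.5748, -0.1117, 0.2163] → [-0.2072, 0.1503, 0.0436, 0.2375, 0.0462, 0.9703]
J4: z=[0.0453, 0.9973, -0.0585] o=[-0.1786, -0.1160, 0.4493] → [0.4355, -0.0144, 0.0921, 0.0453, 0.9973, -0.0585]
J5: z=[0.0453, 0.9973, -0.0585] o=[-0.6775, -0.0921, 0.4720] → [0.4115, -0.0425, -0.4065, 0.0453, 0.9973, -0.0585]
q̇ = J⁺·V = [-0.5730, 0.1620, -0.5740, -0.8270, -0.3830]

-0.5730 0.1620 -0.5740 -0.8270 -0.3830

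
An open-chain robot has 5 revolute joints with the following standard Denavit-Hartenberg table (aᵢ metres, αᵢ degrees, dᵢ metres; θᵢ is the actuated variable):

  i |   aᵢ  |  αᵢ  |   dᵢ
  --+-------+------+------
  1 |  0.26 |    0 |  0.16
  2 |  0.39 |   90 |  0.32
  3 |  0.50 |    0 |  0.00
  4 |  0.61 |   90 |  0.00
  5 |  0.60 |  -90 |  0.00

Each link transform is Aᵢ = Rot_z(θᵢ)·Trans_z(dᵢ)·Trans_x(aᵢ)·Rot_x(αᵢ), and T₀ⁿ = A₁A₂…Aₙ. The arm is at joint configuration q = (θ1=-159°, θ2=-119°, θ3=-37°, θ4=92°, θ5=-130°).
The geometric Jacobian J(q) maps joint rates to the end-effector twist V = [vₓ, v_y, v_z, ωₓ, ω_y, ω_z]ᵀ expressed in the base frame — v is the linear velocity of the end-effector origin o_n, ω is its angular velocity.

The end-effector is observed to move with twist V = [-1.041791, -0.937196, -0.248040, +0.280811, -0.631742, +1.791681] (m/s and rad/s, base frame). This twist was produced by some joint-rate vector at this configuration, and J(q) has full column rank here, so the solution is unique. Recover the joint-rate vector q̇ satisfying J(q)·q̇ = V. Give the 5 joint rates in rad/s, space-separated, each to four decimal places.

0.7170 0.6640 -0.0640 0.4300 -0.7160

o_n = [-0.5701, 0.8798, 0.3629]
J₁: ẑ×o_n = [-0.8798, -0.5701, 0.0000], ω = ẑ
J2: z=[0.0000, 0.0000, 1.0000] o=[-0.2427, -0.0932, 0.1600] → [-0.9730, -0.3274, 0.0000, 0.0000, 0.0000, 1.0000]
J3: z=[0.9903, -0.1392, 0.0000] o=[-0.1885, 0.2930, 0.4800] → [0.0163, 0.1160, 0.5280, 0.9903, -0.1392, 0.0000]
J4: z=[0.9903, -0.1392, 0.0000] o=[-0.1329, 0.6885, 0.1791] → [-0.0256, -0.1820, 0.1287, 0.9903, -0.1392, 0.0000]
J5: z=[0.1140, 0.8112, -0.5736] o=[-0.0842, 1.0349, 0.6788] → [-0.3452, 0.3147, 0.3765, 0.1140, 0.8112, -0.5736]
q̇ = J⁺·V = [0.7170, 0.6640, -0.0640, 0.4300, -0.7160]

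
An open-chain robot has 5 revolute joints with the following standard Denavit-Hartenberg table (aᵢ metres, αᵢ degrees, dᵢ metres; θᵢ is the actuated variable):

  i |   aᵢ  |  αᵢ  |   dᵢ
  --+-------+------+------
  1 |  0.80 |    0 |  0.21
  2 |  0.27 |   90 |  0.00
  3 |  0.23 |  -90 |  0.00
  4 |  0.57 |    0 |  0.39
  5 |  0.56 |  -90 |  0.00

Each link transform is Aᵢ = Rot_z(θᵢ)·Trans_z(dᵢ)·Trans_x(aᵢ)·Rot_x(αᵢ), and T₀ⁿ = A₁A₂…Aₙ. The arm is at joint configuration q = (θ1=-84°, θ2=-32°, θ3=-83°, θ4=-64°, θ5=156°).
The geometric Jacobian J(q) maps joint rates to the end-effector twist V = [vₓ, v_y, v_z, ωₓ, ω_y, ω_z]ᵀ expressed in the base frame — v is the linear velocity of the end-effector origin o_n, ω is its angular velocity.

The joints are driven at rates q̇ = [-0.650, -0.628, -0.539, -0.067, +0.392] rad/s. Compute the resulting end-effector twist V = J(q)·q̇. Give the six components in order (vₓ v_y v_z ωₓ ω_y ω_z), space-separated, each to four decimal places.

-1.2754 0.5229 -0.0243 0.3430 -0.5262 -1.2384

o_n = [-0.1865, -1.4574, -0.1994]
J₁: ẑ×o_n = [1.4574, -0.1865, 0.0000], ω = ẑ
J2: z=[0.0000, 0.0000, 1.0000] o=[0.0836, -0.7956, 0.2100] → [0.6618, -0.2701, 0.0000, 0.0000, 0.0000, 1.0000]
J3: z=[-0.8988, 0.4384, 0.0000] o=[-0.0347, -1.0383, 0.2100] → [-0.1795, -0.3679, 0.4432, -0.8988, 0.4384, 0.0000]
J4: z=[-0.4351, -0.8921, 0.1219] o=[-0.0470, -1.0635, -0.0183] → [0.2095, -0.0958, 0.0470, -0.4351, -0.8921, 0.1219]
J5: z=[-0.4351, -0.8921, 0.1219] o=[-0.6905, -1.2142, -0.2188] → [0.0123, 0.0699, 0.5555, -0.4351, -0.8921, 0.1219]
V = J·q̇ = [-1.2754, 0.5229, -0.0243, 0.3430, -0.5262, -1.2384]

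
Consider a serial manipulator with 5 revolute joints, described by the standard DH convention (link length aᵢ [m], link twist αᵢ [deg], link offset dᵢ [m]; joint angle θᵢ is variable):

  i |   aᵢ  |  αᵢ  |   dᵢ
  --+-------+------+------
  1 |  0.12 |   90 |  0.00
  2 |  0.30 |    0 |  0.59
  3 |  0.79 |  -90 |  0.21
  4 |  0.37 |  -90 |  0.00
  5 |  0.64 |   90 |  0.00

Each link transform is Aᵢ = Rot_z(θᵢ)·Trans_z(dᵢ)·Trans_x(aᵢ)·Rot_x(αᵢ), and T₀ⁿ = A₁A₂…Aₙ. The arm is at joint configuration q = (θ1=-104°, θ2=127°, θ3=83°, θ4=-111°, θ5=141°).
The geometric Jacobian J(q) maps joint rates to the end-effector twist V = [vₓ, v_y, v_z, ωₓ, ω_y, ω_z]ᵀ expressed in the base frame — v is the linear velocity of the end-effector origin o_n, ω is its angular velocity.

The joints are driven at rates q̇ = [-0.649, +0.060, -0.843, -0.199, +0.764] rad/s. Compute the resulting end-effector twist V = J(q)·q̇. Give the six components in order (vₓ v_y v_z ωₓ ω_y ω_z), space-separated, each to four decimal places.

0.9962 0.2014 0.3174 0.6676 0.5727 -0.8333

o_n = [-0.4224, 1.1211, 0.1706]
J₁: ẑ×o_n = [-1.1211, -0.4224, 0.0000], ω = ẑ
J2: z=[-0.9703, 0.2419, 0.0000] o=[-0.0290, -0.1164, 0.0000] → [0.0413, 0.1655, -1.1056, -0.9703, 0.2419, 0.0000]
J3: z=[-0.9703, 0.2419, 0.0000] o=[-0.5578, 0.2015, 0.2396] → [-0.0167, -0.0670, -0.9251, -0.9703, 0.2419, 0.0000]
J4: z=[-0.1210, -0.4851, -0.8660] o=[-0.5961, 0.9161, -0.1554] → [0.0194, -0.1110, 0.0595, -0.1210, -0.4851, -0.8660]
J5: z=[-0.1521, 0.8712, -0.4668] o=[-0.9590, 0.8883, -0.0891] → [0.3349, -0.2110, -0.5029, -0.1521, 0.8712, -0.4668]
V = J·q̇ = [0.9962, 0.2014, 0.3174, 0.6676, 0.5727, -0.8333]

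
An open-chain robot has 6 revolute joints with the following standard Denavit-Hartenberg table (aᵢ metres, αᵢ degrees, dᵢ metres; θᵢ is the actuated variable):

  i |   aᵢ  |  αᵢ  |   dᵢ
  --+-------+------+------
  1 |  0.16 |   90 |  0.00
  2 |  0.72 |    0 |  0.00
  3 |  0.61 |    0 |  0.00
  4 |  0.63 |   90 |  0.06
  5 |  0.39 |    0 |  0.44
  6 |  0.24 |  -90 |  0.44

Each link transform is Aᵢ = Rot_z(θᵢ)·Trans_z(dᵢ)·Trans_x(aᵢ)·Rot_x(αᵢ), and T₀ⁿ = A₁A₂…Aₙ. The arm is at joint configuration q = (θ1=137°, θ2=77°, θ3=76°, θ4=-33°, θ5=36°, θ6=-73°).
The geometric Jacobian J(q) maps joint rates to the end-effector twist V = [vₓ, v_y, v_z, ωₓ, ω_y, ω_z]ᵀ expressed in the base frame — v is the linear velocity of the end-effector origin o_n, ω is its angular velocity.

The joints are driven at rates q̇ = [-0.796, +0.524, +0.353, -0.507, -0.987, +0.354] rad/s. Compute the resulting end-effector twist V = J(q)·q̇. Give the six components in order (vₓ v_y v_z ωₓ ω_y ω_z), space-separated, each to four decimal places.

0.6553 -1.2333 -0.2034 0.6533 -0.1033 -1.1125

o_n = [0.1193, 0.0868, 2.4033]
J₁: ẑ×o_n = [-0.0868, 0.1193, 0.0000], ω = ẑ
J2: z=[0.6820, 0.7314, 0.0000] o=[-0.1170, 0.1091, 0.0000] → [1.7577, -1.6391, -0.1880, 0.6820, 0.7314, 0.0000]
J3: z=[0.6820, 0.7314, 0.0000] o=[-0.2355, 0.2196, 0.7015] → [1.2446, -1.1606, -0.3500, 0.6820, 0.7314, 0.0000]
J4: z=[0.6820, 0.7314, 0.0000] o=[0.1620, -0.1511, 0.9785] → [1.0421, -0.9717, 0.1935, 0.6820, 0.7314, 0.0000]
J5: z=[-0.6334, 0.5906, 0.5000] o=[0.4333, -0.3220, 1.5241] → [0.3149, 0.3999, -0.0734, -0.6334, 0.5906, 0.5000]
J6: z=[-0.6334, 0.5906, 0.5000] o=[0.4264, -0.0021, 2.0173] → [0.1835, 0.0909, 0.1251, -0.6334, 0.5906, 0.5000]
V = J·q̇ = [0.6553, -1.2333, -0.2034, 0.6533, -0.1033, -1.1125]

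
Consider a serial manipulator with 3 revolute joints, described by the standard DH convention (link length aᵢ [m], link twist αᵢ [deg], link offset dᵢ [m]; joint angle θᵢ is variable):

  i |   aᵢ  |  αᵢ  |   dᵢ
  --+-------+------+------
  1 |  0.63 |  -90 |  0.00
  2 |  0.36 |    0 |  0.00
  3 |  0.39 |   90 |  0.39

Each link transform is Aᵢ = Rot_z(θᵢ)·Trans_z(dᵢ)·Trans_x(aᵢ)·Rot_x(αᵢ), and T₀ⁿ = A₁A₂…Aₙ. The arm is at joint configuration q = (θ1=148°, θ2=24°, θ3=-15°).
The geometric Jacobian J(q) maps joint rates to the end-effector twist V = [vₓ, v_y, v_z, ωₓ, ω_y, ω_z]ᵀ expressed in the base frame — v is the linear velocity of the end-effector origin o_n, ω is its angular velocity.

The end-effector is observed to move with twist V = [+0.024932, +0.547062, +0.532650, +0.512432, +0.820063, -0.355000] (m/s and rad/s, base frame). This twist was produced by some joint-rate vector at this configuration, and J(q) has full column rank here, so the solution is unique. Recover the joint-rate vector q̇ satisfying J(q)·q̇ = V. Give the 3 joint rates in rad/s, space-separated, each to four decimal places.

o_n = [-1.3465, 0.3815, -0.2074]
J₁: ẑ×o_n = [-0.3815, -1.3465, 0.0000], ω = ẑ
J2: z=[-0.5299, -0.8480, 0.0000] o=[-0.5343, 0.3338, 0.0000] → [0.1759, -0.1099, -0.7141, -0.5299, -0.8480, 0.0000]
J3: z=[-0.5299, -0.8480, 0.0000] o=[-0.8132, 0.5081, -0.1464] → [0.0517, -0.0323, -0.3852, -0.5299, -0.8480, 0.0000]
q̇ = J⁺·V = [-0.3550, -0.4870, -0.4800]

-0.3550 -0.4870 -0.4800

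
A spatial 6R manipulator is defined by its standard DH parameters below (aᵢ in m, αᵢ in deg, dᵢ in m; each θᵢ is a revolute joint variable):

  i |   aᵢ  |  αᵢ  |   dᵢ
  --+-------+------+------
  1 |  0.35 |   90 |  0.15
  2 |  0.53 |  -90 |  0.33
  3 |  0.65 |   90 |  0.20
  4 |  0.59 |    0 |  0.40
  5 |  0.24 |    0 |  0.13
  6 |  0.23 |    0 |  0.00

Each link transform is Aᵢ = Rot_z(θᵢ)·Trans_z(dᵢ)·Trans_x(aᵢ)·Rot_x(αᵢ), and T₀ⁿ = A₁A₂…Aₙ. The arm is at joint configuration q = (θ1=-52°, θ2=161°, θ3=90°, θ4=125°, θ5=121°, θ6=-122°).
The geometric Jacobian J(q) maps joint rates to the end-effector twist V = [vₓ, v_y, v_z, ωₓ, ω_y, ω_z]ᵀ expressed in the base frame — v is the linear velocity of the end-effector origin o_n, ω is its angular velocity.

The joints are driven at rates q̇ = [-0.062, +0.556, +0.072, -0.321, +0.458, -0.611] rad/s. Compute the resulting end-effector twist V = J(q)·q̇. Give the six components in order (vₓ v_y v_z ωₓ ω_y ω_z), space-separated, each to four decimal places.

0.3462 0.1536 -0.8255 -0.1766 -0.6770 -0.2844

o_n = [-0.7256, 0.5313, -0.1240]
J₁: ẑ×o_n = [-0.5313, -0.7256, 0.0000], ω = ẑ
J2: z=[-0.7880, -0.6157, 0.0000] o=[0.2155, -0.2758, 0.1500] → [0.1687, -0.2159, -1.2154, -0.7880, -0.6157, 0.0000]
J3: z=[-0.2004, 0.2566, -0.9455] o=[-0.3531, -0.0841, 0.3226] → [0.4673, 0.2627, -0.0278, -0.2004, 0.2566, -0.9455]
J4: z=[-0.5821, 0.7451, 0.3256] o=[0.1190, 0.3674, 0.1334] → [-0.2452, -0.4248, 0.5339, -0.5821, 0.7451, 0.3256]
J5: z=[-0.5821, 0.7451, 0.3256] o=[-0.4774, 0.5811, -0.1933] → [0.0679, -0.0404, 0.2139, -0.5821, 0.7451, 0.3256]
J6: z=[-0.5821, 0.7451, 0.3256] o=[-0.5860, 0.5616, 0.0563] → [-0.1245, -0.1504, 0.1216, -0.5821, 0.7451, 0.3256]
V = J·q̇ = [0.3462, 0.1536, -0.8255, -0.1766, -0.6770, -0.2844]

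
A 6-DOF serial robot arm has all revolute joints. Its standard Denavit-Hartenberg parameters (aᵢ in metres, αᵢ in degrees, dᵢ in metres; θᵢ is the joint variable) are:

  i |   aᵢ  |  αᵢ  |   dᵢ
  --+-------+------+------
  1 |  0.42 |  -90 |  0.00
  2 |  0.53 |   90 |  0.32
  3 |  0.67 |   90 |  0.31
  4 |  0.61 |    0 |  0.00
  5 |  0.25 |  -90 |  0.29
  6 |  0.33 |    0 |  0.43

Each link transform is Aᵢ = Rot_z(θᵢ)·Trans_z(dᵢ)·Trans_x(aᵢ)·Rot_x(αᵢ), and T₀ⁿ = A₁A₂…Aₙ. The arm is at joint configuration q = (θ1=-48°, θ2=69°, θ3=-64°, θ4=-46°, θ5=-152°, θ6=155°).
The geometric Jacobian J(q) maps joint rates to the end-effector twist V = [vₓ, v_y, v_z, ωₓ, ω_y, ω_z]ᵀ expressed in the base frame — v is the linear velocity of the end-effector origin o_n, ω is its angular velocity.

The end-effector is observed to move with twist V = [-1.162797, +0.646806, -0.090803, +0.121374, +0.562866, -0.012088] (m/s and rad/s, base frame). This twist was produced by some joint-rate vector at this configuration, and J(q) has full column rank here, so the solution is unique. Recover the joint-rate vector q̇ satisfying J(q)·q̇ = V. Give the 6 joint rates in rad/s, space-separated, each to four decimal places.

o_n = [-0.3480, -0.5872, -0.9790]
J₁: ẑ×o_n = [0.5872, -0.3480, 0.0000], ω = ẑ
J2: z=[0.7431, 0.6691, 0.0000] o=[0.2810, -0.3121, 0.0000] → [-0.6551, 0.7275, 0.2165, 0.7431, 0.6691, 0.0000]
J3: z=[0.6247, -0.6938, 0.3584] o=[0.6459, -0.2391, -0.4948] → [0.4607, -0.0537, -0.9070, 0.6247, -0.6938, 0.3584]
J4: z=[-0.5413, -0.0540, 0.8391] o=[0.4625, -0.9354, -0.6579] → [-0.2748, -0.8539, -0.2322, -0.5413, -0.0540, 0.8391]
J5: z=[-0.5413, -0.0540, 0.8391] o=[-0.0501, -0.9353, -0.9886] → [-0.2925, -0.2448, -0.2045, -0.5413, -0.0540, 0.8391]
J6: z=[-0.4202, 0.8818, -0.2144] o=[-0.0250, -0.8338, -0.6202] → [-0.2635, -0.0815, 0.1812, -0.4202, 0.8818, -0.2144]
q̇ = J⁺·V = [-0.7160, 0.7720, 0.1430, -0.1070, 0.9400, 0.2160]

-0.7160 0.7720 0.1430 -0.1070 0.9400 0.2160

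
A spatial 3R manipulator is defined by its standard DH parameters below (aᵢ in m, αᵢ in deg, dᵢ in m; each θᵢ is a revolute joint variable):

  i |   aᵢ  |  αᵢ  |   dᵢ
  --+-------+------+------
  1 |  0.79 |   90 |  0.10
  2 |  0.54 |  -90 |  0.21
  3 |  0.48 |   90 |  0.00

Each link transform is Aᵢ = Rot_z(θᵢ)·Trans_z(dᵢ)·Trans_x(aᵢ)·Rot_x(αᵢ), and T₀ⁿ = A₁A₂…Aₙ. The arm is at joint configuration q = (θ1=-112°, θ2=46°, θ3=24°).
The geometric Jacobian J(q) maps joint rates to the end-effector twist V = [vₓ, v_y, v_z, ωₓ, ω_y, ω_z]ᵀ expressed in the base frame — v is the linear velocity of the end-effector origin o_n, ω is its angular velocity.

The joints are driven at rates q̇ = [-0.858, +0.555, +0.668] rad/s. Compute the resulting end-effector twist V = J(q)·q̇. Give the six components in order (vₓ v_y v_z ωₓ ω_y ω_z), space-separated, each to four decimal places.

-0.7126 0.8206 0.2834 -0.3346 0.6534 -0.3940

o_n = [-0.5643, -1.3572, 0.8039]
J₁: ẑ×o_n = [1.3572, -0.5643, 0.0000], ω = ẑ
J2: z=[-0.9272, 0.3746, 0.0000] o=[-0.2959, -0.7325, 0.1000] → [0.2637, 0.6526, 0.6797, -0.9272, 0.3746, 0.0000]
J3: z=[0.2695, 0.6670, 0.6947] o=[-0.6312, -1.0016, 0.4884] → [0.4574, -0.0385, -0.1404, 0.2695, 0.6670, 0.6947]
V = J·q̇ = [-0.7126, 0.8206, 0.2834, -0.3346, 0.6534, -0.3940]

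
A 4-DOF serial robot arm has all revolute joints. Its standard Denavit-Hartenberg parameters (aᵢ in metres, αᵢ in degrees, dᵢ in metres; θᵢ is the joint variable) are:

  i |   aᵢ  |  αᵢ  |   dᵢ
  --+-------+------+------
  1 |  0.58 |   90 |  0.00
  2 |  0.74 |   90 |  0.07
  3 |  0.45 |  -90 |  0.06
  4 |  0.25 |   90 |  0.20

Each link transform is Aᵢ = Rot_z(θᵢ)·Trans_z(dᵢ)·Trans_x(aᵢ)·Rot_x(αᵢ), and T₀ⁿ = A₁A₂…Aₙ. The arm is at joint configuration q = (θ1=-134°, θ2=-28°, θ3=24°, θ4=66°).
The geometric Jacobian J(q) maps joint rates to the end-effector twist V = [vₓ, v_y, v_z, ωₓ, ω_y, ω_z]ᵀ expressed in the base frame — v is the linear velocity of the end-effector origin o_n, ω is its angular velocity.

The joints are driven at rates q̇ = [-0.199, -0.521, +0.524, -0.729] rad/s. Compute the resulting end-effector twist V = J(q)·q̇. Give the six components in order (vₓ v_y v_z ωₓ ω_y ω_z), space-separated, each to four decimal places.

o_n = [-1.5141, -0.8811, -0.3972]
J₁: ẑ×o_n = [0.8811, -1.5141, 0.0000], ω = ẑ
J2: z=[-0.7193, 0.6947, 0.0000] o=[-0.4029, -0.4172, 0.0000] → [-0.2759, -0.2857, 1.1056, -0.7193, 0.6947, 0.0000]
J3: z=[0.3261, 0.3377, -0.8829] o=[-0.9071, -0.8386, -0.3474] → [-0.0543, 0.5522, 0.1911, 0.3261, 0.3377, -0.8829]
J4: z=[-0.4077, 0.8929, 0.1910] o=[-1.2714, -0.9523, -0.5934] → [0.1616, 0.0336, 0.1877, -0.4077, 0.8929, 0.1910]
V = J·q̇ = [-0.1779, 0.7150, -0.6127, 0.8429, -0.8359, -0.8009]

-0.1779 0.7150 -0.6127 0.8429 -0.8359 -0.8009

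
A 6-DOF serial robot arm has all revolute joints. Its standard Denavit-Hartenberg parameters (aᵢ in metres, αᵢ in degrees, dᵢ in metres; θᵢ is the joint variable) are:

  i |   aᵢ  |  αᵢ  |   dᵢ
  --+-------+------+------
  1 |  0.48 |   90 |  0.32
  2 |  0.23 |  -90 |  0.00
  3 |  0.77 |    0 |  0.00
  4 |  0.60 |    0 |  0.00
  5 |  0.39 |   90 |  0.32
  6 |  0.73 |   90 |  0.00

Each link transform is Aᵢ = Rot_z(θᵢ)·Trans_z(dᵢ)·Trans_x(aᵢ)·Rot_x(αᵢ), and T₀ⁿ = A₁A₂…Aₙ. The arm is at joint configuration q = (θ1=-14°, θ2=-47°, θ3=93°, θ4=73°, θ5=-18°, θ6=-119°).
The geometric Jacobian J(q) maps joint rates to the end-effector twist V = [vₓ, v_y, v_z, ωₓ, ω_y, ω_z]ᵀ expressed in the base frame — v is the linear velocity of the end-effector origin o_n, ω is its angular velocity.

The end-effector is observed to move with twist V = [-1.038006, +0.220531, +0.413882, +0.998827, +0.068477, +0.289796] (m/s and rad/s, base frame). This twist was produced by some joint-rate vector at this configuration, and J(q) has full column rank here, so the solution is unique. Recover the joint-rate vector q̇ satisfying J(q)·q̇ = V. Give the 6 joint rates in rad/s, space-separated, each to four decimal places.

0.0210 0.4170 0.7790 -0.3200 0.4210 0.8550

o_n = [0.1855, 0.9155, 0.4122]
J₁: ẑ×o_n = [-0.9155, 0.1855, 0.0000], ω = ẑ
J2: z=[-0.2419, -0.9703, 0.0000] o=[0.4657, -0.1161, 0.3200] → [-0.0895, 0.0223, -0.5215, -0.2419, -0.9703, 0.0000]
J3: z=[0.7096, -0.1769, 0.6820] o=[0.6179, -0.1541, 0.1518] → [-0.7755, -0.4797, 0.6825, 0.7096, -0.1769, 0.6820]
J4: z=[0.7096, -0.1769, 0.6820] o=[0.7773, 0.5987, 0.1813] → [-0.2570, -0.5675, 0.1201, 0.7096, -0.1769, 0.6820]
J5: z=[0.7096, -0.1769, 0.6820] o=[0.4272, 0.8356, 0.6070] → [-0.0201, -0.0265, 0.0140, 0.7096, -0.1769, 0.6820]
J6: z=[0.5558, 0.7354, -0.3876] o=[0.4854, 1.0341, 1.0672] → [-0.5276, 0.4802, 0.1546, 0.5558, 0.7354, -0.3876]
q̇ = J⁺·V = [0.0210, 0.4170, 0.7790, -0.3200, 0.4210, 0.8550]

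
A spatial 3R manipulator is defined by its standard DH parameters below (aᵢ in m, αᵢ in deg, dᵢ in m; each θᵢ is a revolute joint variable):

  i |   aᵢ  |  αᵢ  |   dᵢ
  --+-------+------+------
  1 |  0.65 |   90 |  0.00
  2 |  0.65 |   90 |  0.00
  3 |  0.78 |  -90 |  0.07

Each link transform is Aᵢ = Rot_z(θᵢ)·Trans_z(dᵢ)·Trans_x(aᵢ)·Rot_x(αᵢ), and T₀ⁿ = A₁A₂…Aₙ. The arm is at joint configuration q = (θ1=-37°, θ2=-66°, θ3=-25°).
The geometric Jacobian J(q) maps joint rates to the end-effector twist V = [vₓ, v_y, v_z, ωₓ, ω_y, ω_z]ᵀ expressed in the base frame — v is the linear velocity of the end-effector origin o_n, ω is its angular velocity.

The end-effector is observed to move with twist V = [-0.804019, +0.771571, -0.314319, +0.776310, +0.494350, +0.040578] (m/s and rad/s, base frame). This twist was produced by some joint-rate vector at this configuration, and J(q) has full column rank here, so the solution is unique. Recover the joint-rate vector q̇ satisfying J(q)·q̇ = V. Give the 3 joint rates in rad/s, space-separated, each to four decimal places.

o_n = [1.1072, -0.4216, -1.2681]
J₁: ẑ×o_n = [0.4216, 1.1072, -0.0000], ω = ẑ
J2: z=[-0.6018, -0.7986, 0.0000] o=[0.5191, -0.3912, 0.0000] → [1.0127, -0.7631, 0.4880, -0.6018, -0.7986, 0.0000]
J3: z=[-0.7296, 0.5498, -0.4067] o=[0.7303, -0.5503, -0.5938] → [-0.3184, -0.6453, -0.3011, -0.7296, 0.5498, -0.4067]
q̇ = J⁺·V = [-0.1030, -0.8620, -0.3530]

-0.1030 -0.8620 -0.3530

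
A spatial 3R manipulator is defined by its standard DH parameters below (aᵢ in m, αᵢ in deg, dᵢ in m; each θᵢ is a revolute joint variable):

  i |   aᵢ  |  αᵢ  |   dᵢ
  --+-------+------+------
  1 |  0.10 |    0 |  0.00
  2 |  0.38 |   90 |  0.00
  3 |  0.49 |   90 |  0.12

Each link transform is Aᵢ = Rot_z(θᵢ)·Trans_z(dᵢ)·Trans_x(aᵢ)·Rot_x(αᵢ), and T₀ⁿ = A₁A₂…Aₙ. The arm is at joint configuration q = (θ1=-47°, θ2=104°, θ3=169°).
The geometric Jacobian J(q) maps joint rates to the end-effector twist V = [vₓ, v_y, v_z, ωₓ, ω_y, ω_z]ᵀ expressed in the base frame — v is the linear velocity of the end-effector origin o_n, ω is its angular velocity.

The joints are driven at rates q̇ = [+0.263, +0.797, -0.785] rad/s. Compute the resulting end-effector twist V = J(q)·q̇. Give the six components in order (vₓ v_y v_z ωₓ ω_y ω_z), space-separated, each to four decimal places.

0.2183 0.1279 0.3776 -0.6584 0.4275 1.0600

o_n = [0.1138, -0.2232, 0.0935]
J₁: ẑ×o_n = [0.2232, 0.1138, -0.0000], ω = ẑ
J2: z=[0.0000, 0.0000, 1.0000] o=[0.0682, -0.0731, 0.0000] → [0.1501, 0.0456, -0.0000, 0.0000, 0.0000, 1.0000]
J3: z=[0.8387, -0.5446, 0.0000] o=[0.2752, 0.2456, 0.0000] → [-0.0509, -0.0784, -0.4810, 0.8387, -0.5446, 0.0000]
V = J·q̇ = [0.2183, 0.1279, 0.3776, -0.6584, 0.4275, 1.0600]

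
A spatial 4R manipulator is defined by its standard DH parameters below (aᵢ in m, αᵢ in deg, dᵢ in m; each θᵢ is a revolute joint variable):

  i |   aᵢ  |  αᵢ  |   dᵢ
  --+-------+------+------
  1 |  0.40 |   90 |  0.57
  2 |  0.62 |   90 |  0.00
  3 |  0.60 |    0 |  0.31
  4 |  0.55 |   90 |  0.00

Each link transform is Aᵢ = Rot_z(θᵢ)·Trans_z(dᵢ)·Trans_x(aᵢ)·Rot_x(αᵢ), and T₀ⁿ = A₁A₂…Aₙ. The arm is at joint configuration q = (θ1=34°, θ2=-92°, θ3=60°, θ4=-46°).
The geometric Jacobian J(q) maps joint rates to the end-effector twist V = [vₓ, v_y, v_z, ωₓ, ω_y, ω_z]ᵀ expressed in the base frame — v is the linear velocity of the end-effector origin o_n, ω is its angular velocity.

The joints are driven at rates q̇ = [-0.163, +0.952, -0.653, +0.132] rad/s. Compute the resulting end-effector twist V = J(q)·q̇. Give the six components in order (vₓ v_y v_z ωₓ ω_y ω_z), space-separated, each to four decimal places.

o_n = [0.3977, -0.5190, -0.8720]
J₁: ẑ×o_n = [0.5190, 0.3977, -0.0000], ω = ẑ
J2: z=[0.5592, -0.8290, 0.0000] o=[0.3316, 0.2237, 0.5700] → [1.1954, 0.8063, -0.3605, 0.5592, -0.8290, 0.0000]
J3: z=[-0.8285, -0.5589, 0.0349] o=[0.3137, 0.2116, -0.0496] → [0.4851, -0.6784, 0.6523, -0.8285, -0.5589, 0.0349]
J4: z=[-0.8285, -0.5589, 0.0349] o=[0.3387, -0.3983, -0.3386] → [0.3023, -0.4398, 0.1330, -0.8285, -0.5589, 0.0349]
V = J·q̇ = [0.7766, 1.0877, -0.7516, 0.9640, -0.4981, -0.1812]

0.7766 1.0877 -0.7516 0.9640 -0.4981 -0.1812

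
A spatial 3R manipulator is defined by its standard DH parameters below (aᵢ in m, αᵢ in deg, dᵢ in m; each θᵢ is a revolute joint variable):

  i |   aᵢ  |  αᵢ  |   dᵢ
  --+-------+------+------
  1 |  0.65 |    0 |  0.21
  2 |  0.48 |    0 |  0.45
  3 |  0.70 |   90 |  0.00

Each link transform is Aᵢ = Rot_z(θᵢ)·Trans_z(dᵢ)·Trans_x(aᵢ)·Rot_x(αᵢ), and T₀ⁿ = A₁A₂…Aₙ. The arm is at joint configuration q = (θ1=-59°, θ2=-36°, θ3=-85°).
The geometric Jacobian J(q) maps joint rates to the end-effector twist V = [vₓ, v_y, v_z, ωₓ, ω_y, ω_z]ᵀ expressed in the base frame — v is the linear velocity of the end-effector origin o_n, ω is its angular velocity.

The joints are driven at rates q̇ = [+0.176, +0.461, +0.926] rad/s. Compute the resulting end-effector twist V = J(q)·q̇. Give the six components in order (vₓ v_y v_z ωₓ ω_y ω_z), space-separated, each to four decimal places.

0.4027 -1.0618 0.0000 0.0000 0.0000 1.5630

o_n = [-0.4071, -1.0353, 0.6600]
J₁: ẑ×o_n = [1.0353, -0.4071, 0.0000], ω = ẑ
J2: z=[0.0000, 0.0000, 1.0000] o=[0.3348, -0.5572, 0.2100] → [0.4782, -0.7418, 0.0000, 0.0000, 0.0000, 1.0000]
J3: z=[0.0000, 0.0000, 1.0000] o=[0.2929, -1.0353, 0.6600] → [0.0000, -0.7000, 0.0000, 0.0000, 0.0000, 1.0000]
V = J·q̇ = [0.4027, -1.0618, 0.0000, 0.0000, 0.0000, 1.5630]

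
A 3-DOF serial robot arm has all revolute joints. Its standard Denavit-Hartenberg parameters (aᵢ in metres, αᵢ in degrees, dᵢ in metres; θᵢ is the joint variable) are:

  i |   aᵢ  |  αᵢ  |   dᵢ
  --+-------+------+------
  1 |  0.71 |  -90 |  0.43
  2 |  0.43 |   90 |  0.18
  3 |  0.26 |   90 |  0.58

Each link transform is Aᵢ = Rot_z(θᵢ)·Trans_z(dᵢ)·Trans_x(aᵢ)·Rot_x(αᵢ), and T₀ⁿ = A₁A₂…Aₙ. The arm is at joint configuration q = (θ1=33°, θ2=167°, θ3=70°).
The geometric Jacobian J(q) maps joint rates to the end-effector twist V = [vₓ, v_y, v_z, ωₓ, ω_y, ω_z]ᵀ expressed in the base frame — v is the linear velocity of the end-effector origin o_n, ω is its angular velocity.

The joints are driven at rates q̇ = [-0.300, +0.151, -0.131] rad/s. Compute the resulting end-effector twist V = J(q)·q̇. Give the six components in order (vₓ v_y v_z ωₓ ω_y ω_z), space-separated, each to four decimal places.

0.0553 -0.0977 0.0494 -0.1070 0.1106 -0.1724

o_n = [0.0497, 0.5382, -0.2519]
J₁: ẑ×o_n = [-0.5382, 0.0497, 0.0000], ω = ẑ
J2: z=[-0.5446, 0.8387, 0.0000] o=[0.5955, 0.3867, 0.4300] → [-0.5719, -0.3714, 0.3752, -0.5446, 0.8387, 0.0000]
J3: z=[0.1887, 0.1225, -0.9744] o=[0.1460, 0.3095, 0.3333] → [0.1512, 0.2042, 0.0550, 0.1887, 0.1225, -0.9744]
V = J·q̇ = [0.0553, -0.0977, 0.0494, -0.1070, 0.1106, -0.1724]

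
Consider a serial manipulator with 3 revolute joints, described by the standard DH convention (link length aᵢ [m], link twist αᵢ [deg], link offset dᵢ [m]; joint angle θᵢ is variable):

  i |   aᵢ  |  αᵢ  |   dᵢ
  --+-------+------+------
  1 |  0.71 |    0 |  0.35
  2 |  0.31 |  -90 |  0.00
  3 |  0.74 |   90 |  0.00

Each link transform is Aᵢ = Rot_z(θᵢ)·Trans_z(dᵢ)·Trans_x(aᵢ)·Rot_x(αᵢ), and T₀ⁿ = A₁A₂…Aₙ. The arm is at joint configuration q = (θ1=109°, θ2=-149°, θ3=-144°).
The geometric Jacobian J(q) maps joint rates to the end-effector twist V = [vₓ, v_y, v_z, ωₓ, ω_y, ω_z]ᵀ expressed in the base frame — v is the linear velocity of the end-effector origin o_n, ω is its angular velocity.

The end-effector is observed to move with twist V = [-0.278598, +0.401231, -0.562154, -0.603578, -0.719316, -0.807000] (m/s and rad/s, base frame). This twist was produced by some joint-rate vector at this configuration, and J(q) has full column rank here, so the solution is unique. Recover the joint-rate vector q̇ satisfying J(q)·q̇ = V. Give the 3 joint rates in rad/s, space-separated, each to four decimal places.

o_n = [-0.4523, 0.8569, 0.7850]
J₁: ẑ×o_n = [-0.8569, -0.4523, 0.0000], ω = ẑ
J2: z=[0.0000, 0.0000, 1.0000] o=[-0.2312, 0.6713, 0.3500] → [-0.1856, -0.2211, 0.0000, 0.0000, 0.0000, 1.0000]
J3: z=[0.6428, 0.7660, 0.0000] o=[0.0063, 0.4721, 0.3500] → [0.3332, -0.2796, 0.5987, 0.6428, 0.7660, 0.0000]
q̇ = J⁺·V = [0.1720, -0.9790, -0.9390]

0.1720 -0.9790 -0.9390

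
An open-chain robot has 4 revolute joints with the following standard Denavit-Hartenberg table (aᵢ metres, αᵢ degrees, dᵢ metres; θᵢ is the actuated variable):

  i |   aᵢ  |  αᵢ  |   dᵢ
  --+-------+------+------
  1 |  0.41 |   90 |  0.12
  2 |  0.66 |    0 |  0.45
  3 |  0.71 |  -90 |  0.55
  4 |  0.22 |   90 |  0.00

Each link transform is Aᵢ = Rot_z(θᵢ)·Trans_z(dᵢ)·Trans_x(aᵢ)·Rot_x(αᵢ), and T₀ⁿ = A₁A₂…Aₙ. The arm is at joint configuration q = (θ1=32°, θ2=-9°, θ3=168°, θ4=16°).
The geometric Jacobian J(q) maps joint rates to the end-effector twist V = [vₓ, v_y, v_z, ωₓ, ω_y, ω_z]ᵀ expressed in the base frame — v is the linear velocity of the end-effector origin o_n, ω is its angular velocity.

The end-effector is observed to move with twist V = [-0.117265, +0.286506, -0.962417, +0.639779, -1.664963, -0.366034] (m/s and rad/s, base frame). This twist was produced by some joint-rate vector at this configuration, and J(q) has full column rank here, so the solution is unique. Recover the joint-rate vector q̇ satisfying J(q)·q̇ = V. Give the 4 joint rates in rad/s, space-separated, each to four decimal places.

o_n = [0.6688, -0.6898, 0.3470]
J₁: ẑ×o_n = [0.6898, 0.6688, -0.0000], ω = ẑ
J2: z=[0.5299, -0.8480, 0.0000] o=[0.3477, 0.2173, 0.1200] → [-0.1925, -0.1203, -0.2084, 0.5299, -0.8480, 0.0000]
J3: z=[0.5299, -0.8480, 0.0000] o=[1.1390, 0.1811, 0.0168] → [-0.2800, -0.1750, -0.8603, 0.5299, -0.8480, 0.0000]
J4: z=[-0.3039, -0.1899, -0.9336] o=[0.8683, -0.6366, 0.2712] → [-0.0641, 0.2093, -0.0217, -0.3039, -0.1899, -0.9336]
q̇ = J⁺·V = [0.5190, 0.8660, 0.8850, 0.9480]

0.5190 0.8660 0.8850 0.9480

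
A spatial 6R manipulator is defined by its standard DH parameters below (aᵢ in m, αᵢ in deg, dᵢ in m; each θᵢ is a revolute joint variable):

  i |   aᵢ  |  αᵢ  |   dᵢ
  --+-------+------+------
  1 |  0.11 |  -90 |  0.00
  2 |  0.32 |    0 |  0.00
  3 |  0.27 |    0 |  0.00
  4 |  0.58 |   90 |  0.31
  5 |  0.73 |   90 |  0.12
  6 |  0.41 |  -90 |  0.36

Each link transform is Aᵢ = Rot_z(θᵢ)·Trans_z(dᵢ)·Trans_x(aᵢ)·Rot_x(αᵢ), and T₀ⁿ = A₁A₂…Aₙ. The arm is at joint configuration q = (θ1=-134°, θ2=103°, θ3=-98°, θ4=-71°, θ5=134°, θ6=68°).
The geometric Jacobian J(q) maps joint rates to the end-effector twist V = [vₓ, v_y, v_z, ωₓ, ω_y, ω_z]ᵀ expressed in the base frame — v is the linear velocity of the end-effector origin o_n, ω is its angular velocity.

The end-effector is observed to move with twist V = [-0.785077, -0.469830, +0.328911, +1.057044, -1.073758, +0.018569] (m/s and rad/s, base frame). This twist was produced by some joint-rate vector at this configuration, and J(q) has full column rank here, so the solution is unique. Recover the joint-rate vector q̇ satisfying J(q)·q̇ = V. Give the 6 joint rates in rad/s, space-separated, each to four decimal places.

-0.5440 0.2240 0.2120 0.5590 0.1940 0.7360

o_n = [0.9006, -0.7886, 0.0738]
J₁: ẑ×o_n = [0.7886, 0.9006, -0.0000], ω = ẑ
J2: z=[0.7193, -0.6947, 0.0000] o=[-0.0764, -0.0791, 0.0000] → [-0.0513, -0.0531, 0.1683, 0.7193, -0.6947, 0.0000]
J3: z=[0.7193, -0.6947, 0.0000] o=[-0.0264, -0.0273, -0.3118] → [-0.2679, -0.2774, 0.0963, 0.7193, -0.6947, 0.0000]
J4: z=[0.7193, -0.6947, 0.0000] o=[-0.2133, -0.2208, -0.3353] → [-0.2842, -0.2943, 0.3653, 0.7193, -0.6947, 0.0000]
J5: z=[0.6346, 0.6571, 0.4067] o=[-0.1541, -0.6059, 0.1945] → [-0.0050, 0.5056, -0.8091, 0.6346, 0.6571, 0.4067]
J6: z=[0.2965, -0.6930, 0.6571] o=[0.4430, -0.7434, -0.2199] → [-0.1738, 0.2136, 0.3037, 0.2965, -0.6930, 0.6571]
q̇ = J⁺·V = [-0.5440, 0.2240, 0.2120, 0.5590, 0.1940, 0.7360]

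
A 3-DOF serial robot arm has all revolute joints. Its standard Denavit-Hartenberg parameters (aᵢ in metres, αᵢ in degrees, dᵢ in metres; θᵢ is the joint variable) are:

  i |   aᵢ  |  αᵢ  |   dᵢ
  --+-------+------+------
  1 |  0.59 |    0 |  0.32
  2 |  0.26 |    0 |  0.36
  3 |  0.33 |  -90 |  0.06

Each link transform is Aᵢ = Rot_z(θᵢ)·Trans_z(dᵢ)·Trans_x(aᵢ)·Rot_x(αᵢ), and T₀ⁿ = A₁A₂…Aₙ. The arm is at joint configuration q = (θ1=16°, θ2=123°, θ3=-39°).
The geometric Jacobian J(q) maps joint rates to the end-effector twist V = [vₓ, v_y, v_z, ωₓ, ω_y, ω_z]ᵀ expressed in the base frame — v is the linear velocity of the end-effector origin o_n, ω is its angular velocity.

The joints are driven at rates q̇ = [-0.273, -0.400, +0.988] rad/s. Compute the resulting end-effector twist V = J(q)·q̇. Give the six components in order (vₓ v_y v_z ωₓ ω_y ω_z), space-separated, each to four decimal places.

0.0568 -0.0408 0.0000 0.0000 0.0000 0.3150

o_n = [0.3136, 0.6582, 0.7400]
J₁: ẑ×o_n = [-0.6582, 0.3136, 0.0000], ω = ẑ
J2: z=[0.0000, 0.0000, 1.0000] o=[0.5671, 0.1626, 0.3200] → [-0.4956, -0.2535, 0.0000, 0.0000, 0.0000, 1.0000]
J3: z=[0.0000, 0.0000, 1.0000] o=[0.3709, 0.3332, 0.6800] → [-0.3250, -0.0573, 0.0000, 0.0000, 0.0000, 1.0000]
V = J·q̇ = [0.0568, -0.0408, 0.0000, 0.0000, 0.0000, 0.3150]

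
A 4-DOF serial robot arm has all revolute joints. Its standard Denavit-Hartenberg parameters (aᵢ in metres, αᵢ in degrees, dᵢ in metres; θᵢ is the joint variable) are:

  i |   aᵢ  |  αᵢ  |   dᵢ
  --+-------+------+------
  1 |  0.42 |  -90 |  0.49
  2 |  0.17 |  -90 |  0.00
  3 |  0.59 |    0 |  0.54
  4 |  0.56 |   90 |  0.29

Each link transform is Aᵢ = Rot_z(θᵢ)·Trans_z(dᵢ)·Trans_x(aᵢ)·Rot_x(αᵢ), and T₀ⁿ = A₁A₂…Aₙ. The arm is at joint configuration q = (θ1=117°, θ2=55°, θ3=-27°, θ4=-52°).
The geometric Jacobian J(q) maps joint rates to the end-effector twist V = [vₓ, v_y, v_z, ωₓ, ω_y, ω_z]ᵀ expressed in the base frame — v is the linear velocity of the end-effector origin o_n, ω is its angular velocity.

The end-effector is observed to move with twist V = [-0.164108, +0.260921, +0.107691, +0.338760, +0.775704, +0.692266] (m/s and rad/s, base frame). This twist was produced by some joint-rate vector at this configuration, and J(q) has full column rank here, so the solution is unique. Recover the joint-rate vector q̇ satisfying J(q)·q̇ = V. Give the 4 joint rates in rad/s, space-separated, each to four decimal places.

o_n = [-0.8194, -0.1926, -0.6435]
J₁: ẑ×o_n = [0.1926, -0.8194, 0.0000], ω = ẑ
J2: z=[-0.8910, -0.4540, 0.0000] o=[-0.1907, 0.3742, 0.4900] → [0.5146, -1.0099, 0.2196, -0.8910, -0.4540, 0.0000]
J3: z=[0.3719, -0.7299, -0.5736] o=[-0.2349, 0.4611, 0.3507] → [0.3507, 0.7050, -0.6697, 0.3719, -0.7299, -0.5736]
J4: z=[0.3719, -0.7299, -0.5736] o=[-0.4097, 0.2140, -0.3896] → [-0.0479, 0.3294, -0.4503, 0.3719, -0.7299, -0.5736]
q̇ = J⁺·V = [0.3160, -0.6540, 0.2010, -0.8570]

0.3160 -0.6540 0.2010 -0.8570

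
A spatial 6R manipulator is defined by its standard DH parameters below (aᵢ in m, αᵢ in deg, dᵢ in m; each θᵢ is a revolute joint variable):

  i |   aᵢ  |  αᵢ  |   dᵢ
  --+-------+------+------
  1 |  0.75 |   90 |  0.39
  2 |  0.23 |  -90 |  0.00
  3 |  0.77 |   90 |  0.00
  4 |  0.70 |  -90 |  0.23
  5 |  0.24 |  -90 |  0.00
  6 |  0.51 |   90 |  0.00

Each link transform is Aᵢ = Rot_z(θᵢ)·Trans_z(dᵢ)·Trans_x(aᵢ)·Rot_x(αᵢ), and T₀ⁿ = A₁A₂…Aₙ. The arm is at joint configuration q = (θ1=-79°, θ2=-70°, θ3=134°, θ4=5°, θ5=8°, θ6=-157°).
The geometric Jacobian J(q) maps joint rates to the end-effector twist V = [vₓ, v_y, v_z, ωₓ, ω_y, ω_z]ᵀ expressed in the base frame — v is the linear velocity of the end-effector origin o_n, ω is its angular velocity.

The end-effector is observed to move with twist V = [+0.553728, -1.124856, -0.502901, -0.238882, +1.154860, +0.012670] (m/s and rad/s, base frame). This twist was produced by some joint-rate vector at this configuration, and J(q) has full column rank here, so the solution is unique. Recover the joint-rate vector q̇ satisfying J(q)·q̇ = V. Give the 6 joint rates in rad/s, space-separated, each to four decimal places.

-0.2600 -0.7630 -0.7370 -0.1270 -0.2680 0.8960

o_n = [1.2006, -0.6098, 0.8775]
J₁: ẑ×o_n = [0.6098, 1.2006, -0.0000], ω = ẑ
J2: z=[-0.9816, -0.1908, 0.0000] o=[0.1431, -0.7362, 0.3900] → [-0.0930, 0.4786, 0.0777, -0.9816, -0.1908, 0.0000]
J3: z=[0.1793, -0.9224, 0.3420] o=[0.1581, -0.8134, 0.1739] → [-0.7187, 0.2304, 0.9981, 0.1793, -0.9224, 0.3420]
J4: z=[0.7288, -0.1090, -0.6760] o=[0.6669, -0.5282, 0.6765] → [-0.0771, -0.5072, -0.0013, 0.7288, -0.1090, -0.6760]
J5: z=[0.1210, -0.9512, 0.2838] o=[1.3063, -0.3512, 0.9971] → [0.1871, -0.0155, -0.1319, 0.1210, -0.9512, 0.2838]
J6: z=[-0.8155, 0.0677, 0.5747] o=[1.4421, -0.2789, 1.1813] → [0.1696, -0.3866, 0.2862, -0.8155, 0.0677, 0.5747]
q̇ = J⁺·V = [-0.2600, -0.7630, -0.7370, -0.1270, -0.2680, 0.8960]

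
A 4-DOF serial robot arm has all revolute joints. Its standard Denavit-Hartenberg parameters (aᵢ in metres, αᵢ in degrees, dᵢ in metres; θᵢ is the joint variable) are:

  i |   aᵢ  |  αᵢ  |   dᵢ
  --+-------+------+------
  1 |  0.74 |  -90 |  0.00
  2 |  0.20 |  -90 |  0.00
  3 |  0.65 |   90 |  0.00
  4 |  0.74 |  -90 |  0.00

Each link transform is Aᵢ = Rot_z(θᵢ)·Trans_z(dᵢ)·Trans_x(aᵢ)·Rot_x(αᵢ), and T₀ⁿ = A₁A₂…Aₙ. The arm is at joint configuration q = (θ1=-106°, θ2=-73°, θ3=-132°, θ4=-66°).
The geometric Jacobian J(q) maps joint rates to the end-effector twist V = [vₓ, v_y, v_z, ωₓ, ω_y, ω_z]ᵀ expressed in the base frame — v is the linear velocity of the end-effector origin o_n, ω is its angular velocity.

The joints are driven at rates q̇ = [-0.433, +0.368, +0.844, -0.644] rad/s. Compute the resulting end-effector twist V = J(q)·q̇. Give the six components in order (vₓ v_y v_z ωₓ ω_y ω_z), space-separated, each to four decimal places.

o_n = [0.6887, -0.1621, -0.2196]
J₁: ẑ×o_n = [0.1621, 0.6887, -0.0000], ω = ẑ
J2: z=[0.9613, -0.2756, 0.0000] o=[-0.2040, -0.7113, 0.0000] → [0.0605, 0.2111, 0.7741, 0.9613, -0.2756, 0.0000]
J3: z=[-0.2636, -0.9193, -0.2924] o=[-0.2201, -0.7675, 0.1913] → [0.5547, -0.3740, 0.6758, -0.2636, -0.9193, -0.2924]
J4: z=[-0.5833, 0.3933, -0.7107] o=[0.2793, -0.7785, -0.2247] → [0.4400, -0.2880, -0.5206, -0.5833, 0.3933, -0.7107]
V = J·q̇ = [0.1369, -0.3507, 1.1905, 0.5069, -1.1306, -0.2221]

0.1369 -0.3507 1.1905 0.5069 -1.1306 -0.2221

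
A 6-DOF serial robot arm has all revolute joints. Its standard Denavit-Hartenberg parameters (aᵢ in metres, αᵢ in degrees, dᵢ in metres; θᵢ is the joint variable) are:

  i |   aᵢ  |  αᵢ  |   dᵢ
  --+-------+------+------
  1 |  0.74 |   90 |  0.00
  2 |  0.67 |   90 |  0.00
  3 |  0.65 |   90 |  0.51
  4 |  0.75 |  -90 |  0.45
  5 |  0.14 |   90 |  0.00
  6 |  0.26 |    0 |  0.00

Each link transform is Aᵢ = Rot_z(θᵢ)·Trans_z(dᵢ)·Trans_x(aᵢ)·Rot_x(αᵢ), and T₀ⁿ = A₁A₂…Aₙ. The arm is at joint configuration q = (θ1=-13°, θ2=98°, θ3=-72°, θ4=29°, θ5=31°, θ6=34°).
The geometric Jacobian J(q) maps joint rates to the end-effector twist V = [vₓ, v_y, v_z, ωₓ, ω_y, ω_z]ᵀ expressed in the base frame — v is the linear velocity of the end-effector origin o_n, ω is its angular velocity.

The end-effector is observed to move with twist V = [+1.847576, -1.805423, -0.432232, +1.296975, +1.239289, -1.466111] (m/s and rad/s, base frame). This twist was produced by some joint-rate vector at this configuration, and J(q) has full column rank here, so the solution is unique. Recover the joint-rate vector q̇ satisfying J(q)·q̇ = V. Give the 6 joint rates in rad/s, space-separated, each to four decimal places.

o_n = [2.0497, 1.0775, 1.0316]
J₁: ẑ×o_n = [-1.0775, 2.0497, 0.0000], ω = ẑ
J2: z=[-0.2250, -0.9744, 0.0000] o=[0.7210, -0.1665, 0.0000] → [-1.0052, 0.2321, 1.0148, -0.2250, -0.9744, 0.0000]
J3: z=[0.9649, -0.2228, 0.1392] o=[0.6302, -0.1455, 0.6635] → [-0.2522, -0.1576, 1.4963, 0.9649, -0.2228, 0.1392]
J4: z=[0.1985, 0.2713, -0.9418] o=[1.2341, 0.3495, 0.9334] → [0.7123, -0.7877, -0.0768, 0.1985, 0.2713, -0.9418]
J5: z=[0.7605, -0.6488, -0.0266] o=[1.7871, 1.0048, 0.7609] → [-0.1737, -0.2129, 0.2257, 0.7605, -0.6488, -0.0266]
J6: z=[0.4886, 0.5987, -0.6347] o=[1.8470, 1.0706, 0.8690] → [0.1017, -0.2081, -0.1180, 0.4886, 0.5987, -0.6347]
q̇ = J⁺·V = [-0.3010, -0.9670, 0.4130, 0.9130, 0.2980, 0.5590]

-0.3010 -0.9670 0.4130 0.9130 0.2980 0.5590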